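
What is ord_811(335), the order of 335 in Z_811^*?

405

The order of 335 must divide p − 1 = 810 = 2 · 3^4 · 5.
Divisors: 1, 2, 3, 5, 6, 9, 10, 15, 18, 27, 30, 45, 54, 81, 90, 135, 162, 270, 405, 810.
Check each in increasing order: 335^1 ≡ 335;  335^2 ≡ 307;  335^3 ≡ 659;  335^5 ≡ 374;  335^6 ≡ 396;  335^9 ≡ 633;  335^10 ≡ 384;  335^15 ≡ 69;  335^18 ≡ 55;  335^27 ≡ 753;  335^30 ≡ 706;  335^45 ≡ 54;  335^54 ≡ 120;  335^81 ≡ 339;  335^90 ≡ 483;  335^135 ≡ 130;  335^162 ≡ 570;  335^270 ≡ 680;  335^405 ≡ 1.
Smallest exponent giving 1 is 405.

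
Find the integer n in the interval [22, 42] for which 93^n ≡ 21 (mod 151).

22

Compute 93^22 mod 151 = 21, then multiply by 93 repeatedly:
  93^22=21
Found 21 at exponent 22.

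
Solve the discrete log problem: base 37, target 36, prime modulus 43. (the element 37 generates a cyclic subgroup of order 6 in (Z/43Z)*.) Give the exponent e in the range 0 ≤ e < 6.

Successive powers of 37 modulo 43:
  37^0=1  37^1=37  37^2=36
So 37^2 ≡ 36 (mod 43), giving e = 2.

2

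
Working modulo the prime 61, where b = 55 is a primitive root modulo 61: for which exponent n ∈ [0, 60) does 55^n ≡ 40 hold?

25

Baby-step giant-step with m = ceil(sqrt(60)) = 8.
Baby table (55^j mod 61 for j=0..7):
  0:1  1:55  2:36  3:28  4:15  5:32  6:52  7:54
Giant step factor: 55^(-8) ≡ 16 (mod 61).
Scan 40·16^i mod 61 for i = 0, 1, …:
  i=0: 40   i=1: 30   i=2: 53   i=3: 55
Match at i=3, j=1: n = 3·8 + 1 = 25.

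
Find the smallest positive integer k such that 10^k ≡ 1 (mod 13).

6

The order of 10 must divide p − 1 = 12 = 2^2 · 3.
Divisors: 1, 2, 3, 4, 6, 12.
Check each in increasing order: 10^1 ≡ 10;  10^2 ≡ 9;  10^3 ≡ 12;  10^4 ≡ 3;  10^6 ≡ 1.
Smallest exponent giving 1 is 6.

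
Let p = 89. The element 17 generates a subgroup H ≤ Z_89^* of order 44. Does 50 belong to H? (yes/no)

yes

50 ∈ ⟨17⟩ iff 50^44 ≡ 1 (mod 89), since |⟨17⟩| = 44.
50^44 mod 89 = 1.
Since 1 = 1, 50 lies in the subgroup.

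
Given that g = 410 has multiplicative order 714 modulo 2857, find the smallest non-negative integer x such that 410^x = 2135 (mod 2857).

647

Baby-step giant-step with m = ceil(sqrt(714)) = 27.
Baby table (410^j mod 2857 for j=0..26):
  0:1  1:410  2:2394  3:1589  4:94  5:1399  6:2190  7:802
  8:265  9:84  10:156  11:1106  12:2054  13:2182  14:379  15:1112
  16:1657  17:2261  18:1342  19:1676  20:1480  21:1116  22:440  23:409
  24:1984  25:2052  26:1362
Giant step factor: 410^(-27) ≡ 694 (mod 2857).
Scan 2135·694^i mod 2857 for i = 0, 1, …:
  i=0: 2135   i=1: 1764   i=2: 1420   i=3: 2672
  i=4: 175   i=5: 1456   i=6: 1943   i=7: 2795
  i=8: 2684   i=9: 2789     …   i=22: 356
  i=23: 1362
Match at i=23, j=26: x = 23·27 + 26 = 647.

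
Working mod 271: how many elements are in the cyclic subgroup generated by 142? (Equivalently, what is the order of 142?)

The order of 142 must divide p − 1 = 270 = 2 · 3^3 · 5.
Divisors: 1, 2, 3, 5, 6, 9, 10, 15, 18, 27, 30, 45, 54, 90, 135, 270.
Check each in increasing order: 142^1 ≡ 142;  142^2 ≡ 110;  142^3 ≡ 173;  142^5 ≡ 60;  142^6 ≡ 119;  142^9 ≡ 262;  142^10 ≡ 77;  142^15 ≡ 13;  142^18 ≡ 81;  142^27 ≡ 84;  142^30 ≡ 169;  142^45 ≡ 29;  142^54 ≡ 10;  142^90 ≡ 28;  142^135 ≡ 270;  142^270 ≡ 1.
Smallest exponent giving 1 is 270.

270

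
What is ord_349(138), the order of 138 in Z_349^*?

The order of 138 must divide p − 1 = 348 = 2^2 · 3 · 29.
Divisors: 1, 2, 3, 4, 6, 12, 29, 58, 87, 116, 174, 348.
Check each in increasing order: 138^1 ≡ 138;  138^2 ≡ 198;  138^3 ≡ 102;  138^4 ≡ 116;  138^6 ≡ 283;  138^12 ≡ 168;  138^29 ≡ 325;  138^58 ≡ 227;  138^87 ≡ 136;  138^116 ≡ 226;  138^174 ≡ 348;  138^348 ≡ 1.
Smallest exponent giving 1 is 348.

348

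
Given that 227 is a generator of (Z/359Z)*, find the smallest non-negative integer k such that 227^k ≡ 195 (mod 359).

143

Baby-step giant-step with m = ceil(sqrt(358)) = 19.
Baby table (227^j mod 359 for j=0..18):
  0:1  1:227  2:192  3:145  4:246  5:197  6:203  7:129
  8:204  9:356  10:37  11:142  12:283  13:339  14:127  15:109
  16:331  17:106  18:9
Giant step factor: 227^(-19) ≡ 152 (mod 359).
Scan 195·152^i mod 359 for i = 0, 1, …:
  i=0: 195   i=1: 202   i=2: 189   i=3: 8
  i=4: 139   i=5: 306   i=6: 201   i=7: 37
Match at i=7, j=10: k = 7·19 + 10 = 143.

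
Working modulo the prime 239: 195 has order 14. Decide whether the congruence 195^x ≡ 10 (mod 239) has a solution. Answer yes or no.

10 ∈ ⟨195⟩ iff 10^14 ≡ 1 (mod 239), since |⟨195⟩| = 14.
10^14 mod 239 = 1.
Since 1 = 1, 10 lies in the subgroup.

yes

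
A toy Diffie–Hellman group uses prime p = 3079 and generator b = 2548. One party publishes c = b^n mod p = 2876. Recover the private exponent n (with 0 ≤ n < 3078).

923

Baby-step giant-step with m = ceil(sqrt(3078)) = 56.
Baby table (2548^j mod 3079 for j=0..55):
  0:1  1:2548  2:1772  3:1242  4:2483  5:2418  6:3064  7:1807
  8:1131  9:2923  10:2782  11:678  12:225  13:606  14:1509  15:2340
  16:1376  17:2146  18:2783  19:147  20:1997  21:1848  22:913  23:1679
  24:1361  25:874  26:835  27:3070  28:1700  29:2526  30:1138  31:2285
  32:2870  33:135  34:2211  35:2137  36:1404  37:2673  38:56  39:1054
  40:704  41:1814  42:493  43:3011  44:2239  45:2664  46:1756  47:501
  48:1842  49:1020  50:284  51:67  52:1371  53:1722  54:81  55:95
Giant step factor: 2548^(-56) ≡ 3006 (mod 3079).
Scan 2876·3006^i mod 3079 for i = 0, 1, …:
  i=0: 2876   i=1: 2503   i=2: 2021   i=3: 259
  i=4: 2646   i=5: 819   i=6: 1793   i=7: 1508
  i=8: 760   i=9: 3021     …   i=15: 1392
  i=16: 3070
Match at i=16, j=27: n = 16·56 + 27 = 923.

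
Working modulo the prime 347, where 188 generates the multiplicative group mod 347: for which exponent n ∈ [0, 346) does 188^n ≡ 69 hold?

Baby-step giant-step with m = ceil(sqrt(346)) = 19.
Baby table (188^j mod 347 for j=0..18):
  0:1  1:188  2:297  3:316  4:71  5:162  6:267  7:228
  8:183  9:51  10:219  11:226  12:154  13:151  14:281  15:84
  16:177  17:311  18:172
Giant step factor: 188^(-19) ≡ 331 (mod 347).
Scan 69·331^i mod 347 for i = 0, 1, …:
  i=0: 69   i=1: 284   i=2: 314   i=3: 181
  i=4: 227   i=5: 185   i=6: 163   i=7: 168
  i=8: 88   i=9: 327     …   i=13: 246
  i=14: 228
Match at i=14, j=7: n = 14·19 + 7 = 273.

273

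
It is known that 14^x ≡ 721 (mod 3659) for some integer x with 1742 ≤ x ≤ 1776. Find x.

1754

Compute 14^1742 mod 3659 = 1626, then multiply by 14 repeatedly:
  14^1742=1626  14^1743=810  14^1744=363  14^1745=1423  14^1746=1627
  14^1747=824  14^1748=559  14^1749=508  14^1750=3453  14^1751=775
  14^1752=3532  14^1753=1881  14^1754=721
Found 721 at exponent 1754.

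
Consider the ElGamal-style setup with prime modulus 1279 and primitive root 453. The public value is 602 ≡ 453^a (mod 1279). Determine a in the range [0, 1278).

284

Baby-step giant-step with m = ceil(sqrt(1278)) = 36.
Baby table (453^j mod 1279 for j=0..35):
  0:1  1:453  2:569  3:678  4:174  5:803  6:523  7:304
  8:859  9:311  10:193  11:457  12:1102  13:396  14:328  15:220
  16:1177  17:1117  18:796  19:1189  20:158  21:1229  22:372  23:967
  24:633  25:253  26:778  27:709  28:148  29:536  30:1077  31:582
  32:172  33:1176  34:664  35:227
Giant step factor: 453^(-36) ≡ 851 (mod 1279).
Scan 602·851^i mod 1279 for i = 0, 1, …:
  i=0: 602   i=1: 702   i=2: 109   i=3: 671
  i=4: 587   i=5: 727   i=6: 920   i=7: 172
Match at i=7, j=32: a = 7·36 + 32 = 284.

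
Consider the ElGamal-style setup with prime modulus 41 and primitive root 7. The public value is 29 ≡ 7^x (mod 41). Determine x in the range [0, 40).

33

Successive powers of 7 modulo 41:
  7^0=1  7^1=7  7^2=8  7^3=15  7^4=23  7^5=38
  7^6=20  7^7=17  7^8=37  7^9=13  7^10=9  7^11=22
  7^12=31  7^13=12  7^14=2  7^15=14  7^16=16  7^17=30
  7^18=5  7^19=35  7^20=40  7^21=34  7^22=33  7^23=26
  7^24=18  7^25=3  7^26=21  7^27=24  7^28=4  7^29=28
  7^30=32  7^31=19  7^32=10  7^33=29
So 7^33 ≡ 29 (mod 41), giving x = 33.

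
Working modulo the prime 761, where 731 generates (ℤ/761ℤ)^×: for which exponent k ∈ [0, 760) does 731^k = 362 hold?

200

Baby-step giant-step with m = ceil(sqrt(760)) = 28.
Baby table (731^j mod 761 for j=0..27):
  0:1  1:731  2:139  3:396  4:296  5:252  6:50  7:22
  8:101  9:14  10:341  11:424  12:217  13:339  14:484  15:700
  16:308  17:653  18:196  19:208  20:609  21:755  22:180  23:688
  24:668  25:507  26:10  27:461
Giant step factor: 731^(-28) ≡ 98 (mod 761).
Scan 362·98^i mod 761 for i = 0, 1, …:
  i=0: 362   i=1: 470   i=2: 400   i=3: 389
  i=4: 72   i=5: 207   i=6: 500   i=7: 296
Match at i=7, j=4: k = 7·28 + 4 = 200.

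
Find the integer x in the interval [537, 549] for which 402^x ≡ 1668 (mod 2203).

548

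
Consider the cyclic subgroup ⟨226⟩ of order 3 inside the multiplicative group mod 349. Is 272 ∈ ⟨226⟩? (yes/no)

no

272 ∈ ⟨226⟩ iff 272^3 ≡ 1 (mod 349), since |⟨226⟩| = 3.
272^3 mod 349 = 308.
Since 308 ≠ 1, 272 does not lie in the subgroup.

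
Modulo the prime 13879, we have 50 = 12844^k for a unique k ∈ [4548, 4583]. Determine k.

4556

Compute 12844^4548 mod 13879 = 12738, then multiply by 12844 repeatedly:
  12844^4548=12738  12844^4549=1220  12844^4550=289  12844^4551=6223  12844^4552=12930
  12844^4553=10685  12844^4554=2588  12844^4555=67  12844^4556=50
Found 50 at exponent 4556.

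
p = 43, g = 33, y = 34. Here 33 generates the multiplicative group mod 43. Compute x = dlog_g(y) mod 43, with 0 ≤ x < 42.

17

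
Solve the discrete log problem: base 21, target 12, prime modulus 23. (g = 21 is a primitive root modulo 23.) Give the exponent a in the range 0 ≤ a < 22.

Successive powers of 21 modulo 23:
  21^0=1  21^1=21  21^2=4  21^3=15  21^4=16  21^5=14
  21^6=18  21^7=10  21^8=3  21^9=17  21^10=12
So 21^10 ≡ 12 (mod 23), giving a = 10.

10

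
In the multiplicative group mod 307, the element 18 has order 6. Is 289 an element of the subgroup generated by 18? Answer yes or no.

⟨18⟩ has order 6; its elements mod 307 are {1, 17, 18, 289, 290, 306}.
289 is in this set.

yes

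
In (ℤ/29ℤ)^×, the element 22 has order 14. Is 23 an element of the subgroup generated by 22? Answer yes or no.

yes

⟨22⟩ has order 14; its elements mod 29 are {1, 4, 5, 6, 7, 9, 13, 16, 20, 22, 23, 24, 25, 28}.
23 is in this set.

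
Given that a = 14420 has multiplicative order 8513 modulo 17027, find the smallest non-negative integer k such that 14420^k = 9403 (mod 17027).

Baby-step giant-step with m = ceil(sqrt(8513)) = 93.
Baby table (14420^j mod 17027 for j=0..92):
  0:1  1:14420  2:2676  3:4738  4:9636  5:10800  6:7058  7:5981
  8:4265  9:16803  10:5050  11:13548  12:11389  13:3965  14:15661  15:2519
  16:5389  17:15179  18:16122  19:9609  20:13081  21:2914  22:14271  23:16525
  24:14662  25:1781  26:5304  27:15423  28:10013  29:15527  30:11317  31:4372
  32:10286  33:1923  34:9704  35:3794  36:1729  37:4652  38:12487  39:2015
  40:8238  41:11608  42:11950  43:5760  44:1494  45:4325  46:13626  47:12367
  48:8369  49:10631  50:4939  51:13466  52:3812  53:5884  54:1739  55:12636
  56:5193  57:15341  58:2436  59:419  60:14422  61:14489  62:10090  63:2085
  64:13045  65:11631  66:3070  67:16227  68:8306  69:4602  70:6621  71:4431
  72:9716  73:6564  74:16814  75:10427  76:8930  77:12426  78:7799  79:15272
  80:12049  81:3072  82:11013  83:13658  84:14078  85:8866  86:9004  87:6805
  88:1499  89:8317  90:9979  91:2003  92:5468
Giant step factor: 14420^(-93) ≡ 13555 (mod 17027).
Scan 9403·13555^i mod 17027 for i = 0, 1, …:
  i=0: 9403   i=1: 10570   i=2: 11172   i=3: 15349
  i=4: 2782   i=5: 12232   i=6: 12861   i=7: 8429
  i=8: 3925   i=9: 11027     …   i=82: 9305
  i=83: 10286
Match at i=83, j=32: k = 83·93 + 32 = 7751.

7751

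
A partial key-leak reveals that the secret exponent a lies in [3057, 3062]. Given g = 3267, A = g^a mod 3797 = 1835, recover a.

3062

Compute 3267^3057 mod 3797 = 357, then multiply by 3267 repeatedly:
  3267^3057=357  3267^3058=640  3267^3059=2530  3267^3060=3238  3267^3061=104
  3267^3062=1835
Found 1835 at exponent 3062.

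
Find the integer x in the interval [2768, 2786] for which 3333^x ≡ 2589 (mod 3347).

2768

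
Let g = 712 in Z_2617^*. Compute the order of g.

327

The order of 712 must divide p − 1 = 2616 = 2^3 · 3 · 109.
Divisors: 1, 2, 3, 4, 6, 8, 12, 24, 109, 218, 327, 436, 654, 872, 1308, 2616.
Check each in increasing order: 712^1 ≡ 712;  712^2 ≡ 1863;  712^3 ≡ 2254;  712^4 ≡ 627;  712^6 ≡ 919;  712^8 ≡ 579;  712^12 ≡ 1887;  712^24 ≡ 1649;  712^109 ≡ 1064;  712^218 ≡ 1552;  712^327 ≡ 1.
Smallest exponent giving 1 is 327.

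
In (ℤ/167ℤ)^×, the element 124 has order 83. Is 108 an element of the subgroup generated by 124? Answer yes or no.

yes

108 ∈ ⟨124⟩ iff 108^83 ≡ 1 (mod 167), since |⟨124⟩| = 83.
108^83 mod 167 = 1.
Since 1 = 1, 108 lies in the subgroup.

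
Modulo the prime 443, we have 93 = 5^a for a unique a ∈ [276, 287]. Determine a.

Compute 5^276 mod 443 = 263, then multiply by 5 repeatedly:
  5^276=263  5^277=429  5^278=373  5^279=93
Found 93 at exponent 279.

279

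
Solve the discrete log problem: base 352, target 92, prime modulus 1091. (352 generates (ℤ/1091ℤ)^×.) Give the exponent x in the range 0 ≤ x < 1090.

Baby-step giant-step with m = ceil(sqrt(1090)) = 34.
Baby table (352^j mod 1091 for j=0..33):
  0:1  1:352  2:621  3:392  4:518  5:139  6:924  7:130
  8:1029  9:1087  10:774  11:789  12:614  13:110  14:535  15:668
  16:571  17:248  18:16  19:177  20:117  21:817  22:651  23:42
  24:601  25:989  26:99  27:1027  28:383  29:623  30:5  31:669
  32:923  33:869
Giant step factor: 352^(-34) ≡ 484 (mod 1091).
Scan 92·484^i mod 1091 for i = 0, 1, …:
  i=0: 92   i=1: 888   i=2: 1029
Match at i=2, j=8: x = 2·34 + 8 = 76.

76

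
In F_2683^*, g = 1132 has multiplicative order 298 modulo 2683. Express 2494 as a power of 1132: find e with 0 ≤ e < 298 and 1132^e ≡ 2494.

217

Baby-step giant-step with m = ceil(sqrt(298)) = 18.
Baby table (1132^j mod 2683 for j=0..17):
  0:1  1:1132  2:1633  3:2652  4:2470  5:354  6:961  7:1237
  8:2441  9:2405  10:1898  11:2136  12:569  13:188  14:859  15:1142
  16:2221  17:201
Giant step factor: 1132^(-18) ≡ 513 (mod 2683).
Scan 2494·513^i mod 2683 for i = 0, 1, …:
  i=0: 2494   i=1: 2314   i=2: 1196   i=3: 1824
  i=4: 2028   i=5: 2043   i=6: 1689   i=7: 2531
  i=8: 2514   i=9: 1842   i=10: 530   i=11: 907
  i=12: 1132
Match at i=12, j=1: e = 12·18 + 1 = 217.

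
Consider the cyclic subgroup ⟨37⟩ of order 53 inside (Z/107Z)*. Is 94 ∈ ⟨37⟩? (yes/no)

no

94 ∈ ⟨37⟩ iff 94^53 ≡ 1 (mod 107), since |⟨37⟩| = 53.
94^53 mod 107 = 106.
Since 106 ≠ 1, 94 does not lie in the subgroup.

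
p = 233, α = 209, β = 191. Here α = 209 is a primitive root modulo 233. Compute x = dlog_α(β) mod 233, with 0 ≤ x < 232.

135

Baby-step giant-step with m = ceil(sqrt(232)) = 16.
Baby table (209^j mod 233 for j=0..15):
  0:1  1:209  2:110  3:156  4:217  5:151  6:104  7:67
  8:23  9:147  10:200  11:93  12:98  13:211  14:62  15:143
Giant step factor: 209^(-16) ≡ 37 (mod 233).
Scan 191·37^i mod 233 for i = 0, 1, …:
  i=0: 191   i=1: 77   i=2: 53   i=3: 97
  i=4: 94   i=5: 216   i=6: 70   i=7: 27
  i=8: 67
Match at i=8, j=7: x = 8·16 + 7 = 135.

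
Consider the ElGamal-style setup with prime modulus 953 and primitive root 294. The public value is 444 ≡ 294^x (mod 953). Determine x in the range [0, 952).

773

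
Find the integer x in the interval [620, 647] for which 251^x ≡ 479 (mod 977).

627

Compute 251^620 mod 977 = 370, then multiply by 251 repeatedly:
  251^620=370  251^621=55  251^622=127  251^623=613  251^624=474
  251^625=757  251^626=469  251^627=479
Found 479 at exponent 627.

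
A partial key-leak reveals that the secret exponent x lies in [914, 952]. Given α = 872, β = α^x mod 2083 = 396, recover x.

925

Compute 872^914 mod 2083 = 609, then multiply by 872 repeatedly:
  872^914=609  872^915=1966  872^916=43  872^917=2  872^918=1744
  872^919=178  872^920=1074  872^921=1261  872^922=1851  872^923=1830
  872^924=182  872^925=396
Found 396 at exponent 925.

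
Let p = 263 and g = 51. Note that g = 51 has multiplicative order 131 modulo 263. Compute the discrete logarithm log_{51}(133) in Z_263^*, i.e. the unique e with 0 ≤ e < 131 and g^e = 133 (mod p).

26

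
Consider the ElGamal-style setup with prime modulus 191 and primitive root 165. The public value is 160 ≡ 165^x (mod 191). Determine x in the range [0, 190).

Baby-step giant-step with m = ceil(sqrt(190)) = 14.
Baby table (165^j mod 191 for j=0..13):
  0:1  1:165  2:103  3:187  4:104  5:161  6:16  7:157
  8:120  9:127  10:136  11:93  12:65  13:29
Giant step factor: 165^(-14) ≡ 172 (mod 191).
Scan 160·172^i mod 191 for i = 0, 1, …:
  i=0: 160   i=1: 16
Match at i=1, j=6: x = 1·14 + 6 = 20.

20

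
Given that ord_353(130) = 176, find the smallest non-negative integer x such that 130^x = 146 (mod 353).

Baby-step giant-step with m = ceil(sqrt(176)) = 14.
Baby table (130^j mod 353 for j=0..13):
  0:1  1:130  2:309  3:281  4:171  5:344  6:242  7:43
  8:295  9:226  10:81  11:293  12:319  13:169
Giant step factor: 130^(-14) ≡ 332 (mod 353).
Scan 146·332^i mod 353 for i = 0, 1, …:
  i=0: 146   i=1: 111   i=2: 140   i=3: 237
  i=4: 318   i=5: 29   i=6: 97   i=7: 81
Match at i=7, j=10: x = 7·14 + 10 = 108.

108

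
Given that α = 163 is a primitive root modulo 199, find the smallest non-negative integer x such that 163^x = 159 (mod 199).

177

Baby-step giant-step with m = ceil(sqrt(198)) = 15.
Baby table (163^j mod 199 for j=0..14):
  0:1  1:163  2:102  3:109  4:56  5:173  6:140  7:134
  8:151  9:136  10:79  11:141  12:98  13:54  14:46
Giant step factor: 163^(-15) ≡ 171 (mod 199).
Scan 159·171^i mod 199 for i = 0, 1, …:
  i=0: 159   i=1: 125   i=2: 82   i=3: 92
  i=4: 11   i=5: 90   i=6: 67   i=7: 114
  i=8: 191   i=9: 25   i=10: 96   i=11: 98
Match at i=11, j=12: x = 11·15 + 12 = 177.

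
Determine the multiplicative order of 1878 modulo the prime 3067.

The order of 1878 must divide p − 1 = 3066 = 2 · 3 · 7 · 73.
Divisors: 1, 2, 3, 6, 7, 14, 21, 42, 73, 146, 219, 438, 511, 1022, 1533, 3066.
Check each in increasing order: 1878^1 ≡ 1878;  1878^2 ≡ 2901;  1878^3 ≡ 1086;  1878^6 ≡ 1668;  1878^7 ≡ 1097;  1878^14 ≡ 1145;  1878^21 ≡ 1662;  1878^42 ≡ 1944;  1878^73 ≡ 974;  1878^146 ≡ 973;  1878^219 ≡ 3066;  1878^438 ≡ 1.
Smallest exponent giving 1 is 438.

438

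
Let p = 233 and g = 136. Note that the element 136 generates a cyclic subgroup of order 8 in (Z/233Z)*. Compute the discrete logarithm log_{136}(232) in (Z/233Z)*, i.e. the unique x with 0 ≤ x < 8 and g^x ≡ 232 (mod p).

4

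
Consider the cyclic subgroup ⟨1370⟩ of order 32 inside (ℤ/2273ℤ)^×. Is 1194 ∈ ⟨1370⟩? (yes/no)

1194 ∈ ⟨1370⟩ iff 1194^32 ≡ 1 (mod 2273), since |⟨1370⟩| = 32.
1194^32 mod 2273 = 1.
Since 1 = 1, 1194 lies in the subgroup.

yes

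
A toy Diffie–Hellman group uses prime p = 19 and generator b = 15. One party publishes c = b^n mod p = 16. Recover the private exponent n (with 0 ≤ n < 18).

Successive powers of 15 modulo 19:
  15^0=1  15^1=15  15^2=16
So 15^2 ≡ 16 (mod 19), giving n = 2.

2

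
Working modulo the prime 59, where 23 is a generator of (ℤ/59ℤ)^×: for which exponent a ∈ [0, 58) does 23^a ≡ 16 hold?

8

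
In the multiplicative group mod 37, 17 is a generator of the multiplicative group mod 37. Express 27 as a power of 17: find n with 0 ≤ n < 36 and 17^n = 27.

Successive powers of 17 modulo 37:
  17^0=1  17^1=17  17^2=30  17^3=29  17^4=12  17^5=19
  17^6=27
So 17^6 ≡ 27 (mod 37), giving n = 6.

6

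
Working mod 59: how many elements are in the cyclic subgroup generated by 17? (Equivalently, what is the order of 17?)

29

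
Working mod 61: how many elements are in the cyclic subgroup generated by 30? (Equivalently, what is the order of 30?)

The order of 30 must divide p − 1 = 60 = 2^2 · 3 · 5.
Divisors: 1, 2, 3, 4, 5, 6, 10, 12, 15, 20, 30, 60.
Check each in increasing order: 30^1 ≡ 30;  30^2 ≡ 46;  30^3 ≡ 38;  30^4 ≡ 42;  30^5 ≡ 40;  30^6 ≡ 41;  30^10 ≡ 14;  30^12 ≡ 34;  30^15 ≡ 11;  30^20 ≡ 13;  30^30 ≡ 60;  30^60 ≡ 1.
Smallest exponent giving 1 is 60.

60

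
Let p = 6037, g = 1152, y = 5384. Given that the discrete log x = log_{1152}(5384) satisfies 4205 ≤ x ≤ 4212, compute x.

4206

Compute 1152^4205 mod 6037 = 1472, then multiply by 1152 repeatedly:
  1152^4205=1472  1152^4206=5384
Found 5384 at exponent 4206.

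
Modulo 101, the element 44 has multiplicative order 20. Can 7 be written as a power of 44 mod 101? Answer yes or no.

⟨44⟩ has order 20; its elements mod 101 are {1, 6, 10, 14, 17, 32, 36, 39, 41, 44, 57, 60, 62, 65, 69, 84, 87, 91, 95, 100}.
7 is not in this set.

no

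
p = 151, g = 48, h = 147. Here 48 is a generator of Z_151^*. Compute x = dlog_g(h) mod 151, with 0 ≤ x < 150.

65

Baby-step giant-step with m = ceil(sqrt(150)) = 13.
Baby table (48^j mod 151 for j=0..12):
  0:1  1:48  2:39  3:60  4:11  5:75  6:127  7:56
  8:121  9:70  10:38  11:12  12:123
Giant step factor: 48^(-13) ≡ 141 (mod 151).
Scan 147·141^i mod 151 for i = 0, 1, …:
  i=0: 147   i=1: 40   i=2: 53   i=3: 74
  i=4: 15   i=5: 1
Match at i=5, j=0: x = 5·13 + 0 = 65.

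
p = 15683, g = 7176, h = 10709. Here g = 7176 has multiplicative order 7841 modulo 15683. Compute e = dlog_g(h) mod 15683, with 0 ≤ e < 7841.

524

Baby-step giant-step with m = ceil(sqrt(7841)) = 89.
Baby table (7176^j mod 15683 for j=0..88):
  0:1  1:7176  2:7687  3:4801  4:12108  5:3188  6:11274  7:9310
  8:14663  9:4441  10:760  11:11759  12:8044  13:10304  14:11842  15:7698
  16:5322  17:2567  18:8950  19:3315  20:13012  21:13213  22:12753  23:5223
  24:13561  25:721  26:14189  27:6228  28:11261  29:10120  30:8830  31:4760
  32:186  33:1681  34:2629  35:14738  36:9419  37:12697  38:11125  39:6530
  40:14159  41:10510  42:213  43:7237  44:6299  45:3218  46:6992  47:4675
  48:1863  49:6972  50:2302  51:4953  52:5050  53:11070  54:3925  55:14815
  56:13066  57:8642  58:4410  59:13549  60:8707  61:360  62:11348  63:7112
  64:3230  65:14689  66:2821  67:12426  68:11121  69:9192  70:14777  71:6989
  72:14513  73:10168  74:8252  75:13027  76:11072  77:2594  78:14506  79:6985
  80:1492  81:10786  82:4731  83:11644  84:14003  85:4547  86:8632  87:11065
  88:15094
Giant step factor: 7176^(-89) ≡ 14944 (mod 15683).
Scan 10709·14944^i mod 15683 for i = 0, 1, …:
  i=0: 10709   i=1: 5964   i=2: 15210   i=3: 4521
  i=4: 15143   i=5: 6985
Match at i=5, j=79: e = 5·89 + 79 = 524.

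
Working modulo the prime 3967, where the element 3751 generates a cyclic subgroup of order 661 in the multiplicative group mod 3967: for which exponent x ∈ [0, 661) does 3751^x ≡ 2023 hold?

Baby-step giant-step with m = ceil(sqrt(661)) = 26.
Baby table (3751^j mod 3967 for j=0..25):
  0:1  1:3751  2:3019  3:2451  4:2162  5:1114  6:1363  7:3117
  8:1118  9:499  10:3292  11:2988  12:1213  13:3781  14:506  15:1780
  16:319  17:2502  18:3047  19:370  20:3387  21:2303  22:2394  23:2573
  24:3579  25:501
Giant step factor: 3751^(-26) ≡ 2659 (mod 3967).
Scan 2023·2659^i mod 3967 for i = 0, 1, …:
  i=0: 2023   i=1: 3872   i=2: 1283   i=3: 3844
  i=4: 2204   i=5: 1177   i=6: 3647   i=7: 2025
  i=8: 1256   i=9: 3457     …   i=13: 2978
  i=14: 370
Match at i=14, j=19: x = 14·26 + 19 = 383.

383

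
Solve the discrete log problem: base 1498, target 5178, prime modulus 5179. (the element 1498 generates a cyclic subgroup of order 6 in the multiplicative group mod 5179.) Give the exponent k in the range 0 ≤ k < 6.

Successive powers of 1498 modulo 5179:
  1498^0=1  1498^1=1498  1498^2=1497  1498^3=5178
So 1498^3 ≡ 5178 (mod 5179), giving k = 3.

3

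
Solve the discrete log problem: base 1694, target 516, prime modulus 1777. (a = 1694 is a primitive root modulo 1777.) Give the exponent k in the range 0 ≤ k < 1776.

1528

Baby-step giant-step with m = ceil(sqrt(1776)) = 43.
Baby table (1694^j mod 1777 for j=0..42):
  0:1  1:1694  2:1558  3:407  4:1759  5:1494  6:388  7:1559
  8:324  9:1540  10:124  11:370  12:1276  13:712  14:1322  15:448
  16:133  17:1400  18:1082  19:821  20:1160  21:1455  22:71  23:1215
  24:444  25:465  26:499  27:1231  28:893  29:515  30:1680  31:943
  32:1696  33:1392  34:1746  35:796  36:1458  37:1599  38:558  39:1665
  40:411  41:1427  42:618
Giant step factor: 1694^(-43) ≡ 803 (mod 1777).
Scan 516·803^i mod 1777 for i = 0, 1, …:
  i=0: 516   i=1: 307   i=2: 1295   i=3: 340
  i=4: 1139   i=5: 1239   i=6: 1574   i=7: 475
  i=8: 1147   i=9: 555     …   i=34: 734
  i=35: 1215
Match at i=35, j=23: k = 35·43 + 23 = 1528.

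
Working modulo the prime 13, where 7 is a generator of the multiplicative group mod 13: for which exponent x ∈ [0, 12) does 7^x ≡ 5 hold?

3

Successive powers of 7 modulo 13:
  7^0=1  7^1=7  7^2=10  7^3=5
So 7^3 ≡ 5 (mod 13), giving x = 3.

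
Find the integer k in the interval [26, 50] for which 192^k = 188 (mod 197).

Compute 192^26 mod 197 = 107, then multiply by 192 repeatedly:
  192^26=107  192^27=56  192^28=114  192^29=21  192^30=92
  192^31=131  192^32=133  192^33=123  192^34=173  192^35=120
  192^36=188
Found 188 at exponent 36.

36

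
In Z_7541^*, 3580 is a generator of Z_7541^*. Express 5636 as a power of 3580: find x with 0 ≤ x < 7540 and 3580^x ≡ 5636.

Baby-step giant-step with m = ceil(sqrt(7540)) = 87.
Baby table (3580^j mod 7541 for j=0..86):
  0:1  1:3580  2:4241  3:2747  4:796  5:6723  6:5009  7:7263
  8:172  9:4939  10:5516  11:4942  12:1174  13:2583  14:1874  15:4971
  16:6961  17:4916  18:6127  19:5432  20:5862  21:6898  22:5606  23:2879
  24:5814  25:960  26:5645  27:6761  28:5311  29:2519  30:6525  31:5023
  32:4596  33:6759  34:5692  35:1578  36:1031  37:3431  38:6232  39:4282
  40:6248  41:1234  42:6235  43:7481  44:3889  45:1934  46:1082  47:5027
  48:3834  49:1100  50:1598  51:4762  52:5300  53:844  54:5120  55:4970
  56:3381  57:675  58:3380  59:4636  60:6680  61:1889  62:5884  63:2707
  64:875  65:2985  66:703  67:5587  68:2728  69:645  70:1554  71:5603
  72:7221  73:632  74:260  75:3257  76:1674  77:5366  78:3353  79:6009
  80:5288  81:3130  82:7015  83:2170  84:1370  85:2950  86:3600
Giant step factor: 3580^(-87) ≡ 5039 (mod 7541).
Scan 5636·5039^i mod 7541 for i = 0, 1, …:
  i=0: 5636   i=1: 398   i=2: 7157   i=3: 3061
  i=4: 3034   i=5: 2719   i=6: 6585   i=7: 1415
  i=8: 3940   i=9: 5748   i=10: 6732   i=11: 3130
Match at i=11, j=81: x = 11·87 + 81 = 1038.

1038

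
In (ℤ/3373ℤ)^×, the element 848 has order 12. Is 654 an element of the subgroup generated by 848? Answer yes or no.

yes

654 ∈ ⟨848⟩ iff 654^12 ≡ 1 (mod 3373), since |⟨848⟩| = 12.
654^12 mod 3373 = 1.
Since 1 = 1, 654 lies in the subgroup.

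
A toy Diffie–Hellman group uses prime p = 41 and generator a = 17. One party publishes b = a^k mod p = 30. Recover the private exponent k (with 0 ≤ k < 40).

31

Successive powers of 17 modulo 41:
  17^0=1  17^1=17  17^2=2  17^3=34  17^4=4  17^5=27
  17^6=8  17^7=13  17^8=16  17^9=26  17^10=32  17^11=11
  17^12=23  17^13=22  17^14=5  17^15=3  17^16=10  17^17=6
  17^18=20  17^19=12  17^20=40  17^21=24  17^22=39  17^23=7
  17^24=37  17^25=14  17^26=33  17^27=28  17^28=25  17^29=15
  17^30=9  17^31=30
So 17^31 ≡ 30 (mod 41), giving k = 31.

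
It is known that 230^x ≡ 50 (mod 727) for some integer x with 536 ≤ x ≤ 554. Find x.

Compute 230^536 mod 727 = 577, then multiply by 230 repeatedly:
  230^536=577  230^537=396  230^538=205  230^539=622  230^540=568
  230^541=507  230^542=290  230^543=543  230^544=573  230^545=203
  230^546=162  230^547=183  230^548=651  230^549=695  230^550=637
  230^551=383  230^552=123  230^553=664  230^554=50
Found 50 at exponent 554.

554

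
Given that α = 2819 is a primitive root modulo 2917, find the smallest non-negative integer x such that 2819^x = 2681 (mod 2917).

34

Baby-step giant-step with m = ceil(sqrt(2916)) = 54.
Baby table (2819^j mod 2917 for j=0..53):
  0:1  1:2819  2:853  3:999  4:1276  5:383  6:387  7:2912
  8:490  9:1569  10:839  11:2371  12:1002  13:982  14:25  15:467
  16:906  17:1639  18:2730  19:824  20:924  21:2792  22:582  23:1304
  24:556  25:935  26:1714  27:1214  28:625  29:7  30:2231  31:137
  32:1159  33:181  34:2681  35:2709  36:2882  37:513  38:2232  39:39
  40:2012  41:1180  42:1040  43:175  44:352  45:508  46:2722  47:1608
  48:2851  49:634  50:2042  51:1157  52:377  53:975
Giant step factor: 2819^(-54) ≡ 919 (mod 2917).
Scan 2681·919^i mod 2917 for i = 0, 1, …:
  i=0: 2681
Match at i=0, j=34: x = 0·54 + 34 = 34.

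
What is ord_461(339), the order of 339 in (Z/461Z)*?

The order of 339 must divide p − 1 = 460 = 2^2 · 5 · 23.
Divisors: 1, 2, 4, 5, 10, 20, 23, 46, 92, 115, 230, 460.
Check each in increasing order: 339^1 ≡ 339;  339^2 ≡ 132;  339^4 ≡ 367;  339^5 ≡ 404;  339^10 ≡ 22;  339^20 ≡ 23;  339^23 ≡ 252;  339^46 ≡ 347;  339^92 ≡ 88;  339^115 ≡ 48;  339^230 ≡ 460;  339^460 ≡ 1.
Smallest exponent giving 1 is 460.

460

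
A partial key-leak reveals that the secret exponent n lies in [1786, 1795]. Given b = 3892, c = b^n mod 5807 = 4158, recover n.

1789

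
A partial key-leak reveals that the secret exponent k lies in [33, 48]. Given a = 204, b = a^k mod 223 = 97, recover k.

41

Compute 204^33 mod 223 = 195, then multiply by 204 repeatedly:
  204^33=195  204^34=86  204^35=150  204^36=49  204^37=184
  204^38=72  204^39=193  204^40=124  204^41=97
Found 97 at exponent 41.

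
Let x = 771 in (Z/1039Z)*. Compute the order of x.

346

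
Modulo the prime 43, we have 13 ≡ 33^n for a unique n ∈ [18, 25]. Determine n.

Compute 33^18 mod 43 = 4, then multiply by 33 repeatedly:
  33^18=4  33^19=3  33^20=13
Found 13 at exponent 20.

20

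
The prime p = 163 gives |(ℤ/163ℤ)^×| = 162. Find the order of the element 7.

162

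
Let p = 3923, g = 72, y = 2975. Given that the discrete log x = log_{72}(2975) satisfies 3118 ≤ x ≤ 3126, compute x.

Compute 72^3118 mod 3923 = 2975, then multiply by 72 repeatedly:
  72^3118=2975
Found 2975 at exponent 3118.

3118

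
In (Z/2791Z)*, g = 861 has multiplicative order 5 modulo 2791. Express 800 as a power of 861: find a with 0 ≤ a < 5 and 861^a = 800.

3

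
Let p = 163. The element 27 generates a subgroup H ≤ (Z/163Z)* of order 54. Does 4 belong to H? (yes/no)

no

4 ∈ ⟨27⟩ iff 4^54 ≡ 1 (mod 163), since |⟨27⟩| = 54.
4^54 mod 163 = 58.
Since 58 ≠ 1, 4 does not lie in the subgroup.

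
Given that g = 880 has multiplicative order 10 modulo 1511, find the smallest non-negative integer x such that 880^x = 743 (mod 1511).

7

Successive powers of 880 modulo 1511:
  880^0=1  880^1=880  880^2=768  880^3=423  880^4=534  880^5=1510
  880^6=631  880^7=743
So 880^7 ≡ 743 (mod 1511), giving x = 7.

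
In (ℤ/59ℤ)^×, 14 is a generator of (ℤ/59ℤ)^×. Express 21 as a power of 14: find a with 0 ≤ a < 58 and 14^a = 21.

28

Successive powers of 14 modulo 59:
  14^0=1  14^1=14  14^2=19  14^3=30  14^4=7  14^5=39
  14^6=15  14^7=33  14^8=49  14^9=37  14^10=46  14^11=54
  14^12=48  14^13=23  14^14=27  14^15=24  14^16=41  14^17=43
  14^18=12  14^19=50  14^20=51  14^21=6  14^22=25  14^23=55
  14^24=3  14^25=42  14^26=57  14^27=31  14^28=21
So 14^28 ≡ 21 (mod 59), giving a = 28.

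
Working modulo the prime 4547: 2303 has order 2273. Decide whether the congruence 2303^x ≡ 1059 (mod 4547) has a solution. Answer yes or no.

1059 ∈ ⟨2303⟩ iff 1059^2273 ≡ 1 (mod 4547), since |⟨2303⟩| = 2273.
1059^2273 mod 4547 = 1.
Since 1 = 1, 1059 lies in the subgroup.

yes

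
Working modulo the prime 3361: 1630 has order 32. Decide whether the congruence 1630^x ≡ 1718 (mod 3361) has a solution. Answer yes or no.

no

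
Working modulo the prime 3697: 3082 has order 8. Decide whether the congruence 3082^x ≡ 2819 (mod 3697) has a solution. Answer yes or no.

no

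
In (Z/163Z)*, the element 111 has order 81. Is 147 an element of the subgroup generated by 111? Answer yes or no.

no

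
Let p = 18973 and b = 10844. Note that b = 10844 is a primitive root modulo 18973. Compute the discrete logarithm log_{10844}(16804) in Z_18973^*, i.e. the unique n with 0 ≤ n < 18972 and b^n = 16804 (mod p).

Baby-step giant-step with m = ceil(sqrt(18972)) = 138.
Baby table (10844^j mod 18973 for j=0..137):
  0:1  1:10844  2:16655  3:2833  4:3765  5:16737  6:310  7:3419
  8:2394  9:5472  10:9797  11:8841  12:1235  13:16375  14:2193  15:7723
  16:1390  17:8598  18:3390  19:10459  20:15775  21:3532  22:13494  23:9160
  24:7385  25:16880  26:14189  27:13459  28:9080  29:12623  30:12590  31:15225
  32:15827  33:17203  34:6796  35:4692  36:13435  37:14446  38:11336  39:1517
  40:757  41:12572  42:9763  43:632  44:4155  45:14918  46:6994  47:7855
  48:9823  49:6190  50:16859  51:14141  52:5218  53:6506  54:9450  55:2627
  56:8715  57:947  58:4875  59:5722  60:7658  61:17504  62:7484  63:8975
  64:12383  65:9331  66:2355  67:18935  68:5334  69:12192  70:6184  71:8714
  72:9076  73:7193  74:2889  75:3893  76:767  77:7174  78:5556  79:9989
  80:3859  81:11531  82:10094  83:4099  84:14790  85:3991  86:991  87:7686
  88:17568  89:18472  90:12407  91:3965  92:3642  93:11035  94:829  95:15447
  96:13624  97:14878  98:9613  99:5710  100:10341  101:7374  102:11434  103:1741
  104:1269  105:5611  106:18246  107:9180  108:15562  109:8466  110:13930  111:12867
  112:2306  113:18823  114:5078  115:6186  116:11429  117:4440  118:12859  119:10419
  120:18394  121:1387  122:14012  123:10344  124:1960  125:4480  126:10240  127:12564
  128:17876  129:203  130:464  131:3771  132:5909  133:5375  134:1444  135:6011
  136:11029  137:11657
Giant step factor: 10844^(-138) ≡ 5890 (mod 18973).
Scan 16804·5890^i mod 18973 for i = 0, 1, …:
  i=0: 16804   i=1: 12392   i=2: 18722   i=3: 1504
  i=4: 17142   i=5: 11047   i=6: 8413   i=7: 14067
  i=8: 18512   i=9: 16822     …   i=123: 15739
  i=124: 632
Match at i=124, j=43: n = 124·138 + 43 = 17155.

17155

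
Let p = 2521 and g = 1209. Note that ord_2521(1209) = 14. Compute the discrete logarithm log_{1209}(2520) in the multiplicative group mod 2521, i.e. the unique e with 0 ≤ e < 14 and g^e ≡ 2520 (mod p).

7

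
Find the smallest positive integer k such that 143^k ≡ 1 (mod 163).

81

The order of 143 must divide p − 1 = 162 = 2 · 3^4.
Divisors: 1, 2, 3, 6, 9, 18, 27, 54, 81, 162.
Check each in increasing order: 143^1 ≡ 143;  143^2 ≡ 74;  143^3 ≡ 150;  143^6 ≡ 6;  143^9 ≡ 85;  143^18 ≡ 53;  143^27 ≡ 104;  143^54 ≡ 58;  143^81 ≡ 1.
Smallest exponent giving 1 is 81.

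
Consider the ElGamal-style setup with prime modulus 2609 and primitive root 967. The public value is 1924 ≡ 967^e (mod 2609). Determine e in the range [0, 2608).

1115

Baby-step giant-step with m = ceil(sqrt(2608)) = 52.
Baby table (967^j mod 2609 for j=0..51):
  0:1  1:967  2:1067  3:1234  4:965  5:1742  6:1709  7:1106
  8:2421  9:834  10:297  11:209  12:1210  13:1238  14:2224  15:792
  16:1427  17:2357  18:1562  19:2452  20:2112  21:2066  22:1937  23:2426
  24:451  25:414  26:1161  27:817  28:2121  29:333  30:1104  31:487
  32:1309  33:438  34:888  35:335  36:429  37:12  38:1168  39:2368
  40:1763  41:1144  42:32  43:2245  44:227  45:353  46:2181  47:955
  48:2508  49:1475  50:1811  51:598
Giant step factor: 967^(-52) ≡ 865 (mod 2609).
Scan 1924·865^i mod 2609 for i = 0, 1, …:
  i=0: 1924   i=1: 2327   i=2: 1316   i=3: 816
  i=4: 1410   i=5: 1247   i=6: 1138   i=7: 777
  i=8: 1592   i=9: 2137     …   i=20: 971
  i=21: 2426
Match at i=21, j=23: e = 21·52 + 23 = 1115.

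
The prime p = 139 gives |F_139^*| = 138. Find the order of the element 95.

46

The order of 95 must divide p − 1 = 138 = 2 · 3 · 23.
Divisors: 1, 2, 3, 6, 23, 46, 69, 138.
Check each in increasing order: 95^1 ≡ 95;  95^2 ≡ 129;  95^3 ≡ 23;  95^6 ≡ 112;  95^23 ≡ 138;  95^46 ≡ 1.
Smallest exponent giving 1 is 46.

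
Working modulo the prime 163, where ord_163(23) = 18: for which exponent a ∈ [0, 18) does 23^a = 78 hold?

Successive powers of 23 modulo 163:
  23^0=1  23^1=23  23^2=40  23^3=105  23^4=133  23^5=125
  23^6=104  23^7=110  23^8=85  23^9=162  23^10=140  23^11=123
  23^12=58  23^13=30  23^14=38  23^15=59  23^16=53  23^17=78
So 23^17 ≡ 78 (mod 163), giving a = 17.

17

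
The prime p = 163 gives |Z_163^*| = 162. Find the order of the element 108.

162

The order of 108 must divide p − 1 = 162 = 2 · 3^4.
Divisors: 1, 2, 3, 6, 9, 18, 27, 54, 81, 162.
Check each in increasing order: 108^1 ≡ 108;  108^2 ≡ 91;  108^3 ≡ 48;  108^6 ≡ 22;  108^9 ≡ 78;  108^18 ≡ 53;  108^27 ≡ 59;  108^54 ≡ 58;  108^81 ≡ 162;  108^162 ≡ 1.
Smallest exponent giving 1 is 162.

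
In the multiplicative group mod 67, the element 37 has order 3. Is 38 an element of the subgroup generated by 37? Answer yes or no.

no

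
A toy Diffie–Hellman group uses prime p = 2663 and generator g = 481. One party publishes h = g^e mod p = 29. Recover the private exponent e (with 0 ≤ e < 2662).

1640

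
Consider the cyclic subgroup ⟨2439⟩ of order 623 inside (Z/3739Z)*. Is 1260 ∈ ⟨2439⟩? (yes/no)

no

1260 ∈ ⟨2439⟩ iff 1260^623 ≡ 1 (mod 3739), since |⟨2439⟩| = 623.
1260^623 mod 3739 = 695.
Since 695 ≠ 1, 1260 does not lie in the subgroup.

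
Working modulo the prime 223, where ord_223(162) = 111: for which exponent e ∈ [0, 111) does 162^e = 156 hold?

Successive powers of 162 modulo 223:
  162^0=1  162^1=162  162^2=153  162^3=33  162^4=217  162^5=143
  162^6=197  162^7=25  162^8=36  162^9=34  162^10=156
So 162^10 ≡ 156 (mod 223), giving e = 10.

10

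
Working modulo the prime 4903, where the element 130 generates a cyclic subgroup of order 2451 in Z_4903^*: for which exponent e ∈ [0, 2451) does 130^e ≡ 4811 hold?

974

Baby-step giant-step with m = ceil(sqrt(2451)) = 50.
Baby table (130^j mod 4903 for j=0..49):
  0:1  1:130  2:2191  3:456  4:444  5:3787  6:2010  7:1441
  8:1016  9:4602  10:94  11:2414  12:28  13:3640  14:2512  15:2962
  16:2626  17:3073  18:2347  19:1124  20:3933  21:1378  22:2632  23:3853
  24:784  25:3860  26:1694  27:4488  28:4886  29:2693  30:1977  31:2054
  32:2258  33:4263  34:151  35:18  36:2340  37:214  38:3305  39:3089
  40:4427  41:1859  42:1423  43:3579  44:4388  45:1692  46:4228  47:504
  48:1781  49:1089
Giant step factor: 130^(-50) ≡ 3417 (mod 4903).
Scan 4811·3417^i mod 4903 for i = 0, 1, …:
  i=0: 4811   i=1: 4331   i=2: 1773   i=3: 3136
  i=4: 2657   i=5: 3516   i=6: 1822   i=7: 3867
  i=8: 4857   i=9: 4617     …   i=18: 1669
  i=19: 784
Match at i=19, j=24: e = 19·50 + 24 = 974.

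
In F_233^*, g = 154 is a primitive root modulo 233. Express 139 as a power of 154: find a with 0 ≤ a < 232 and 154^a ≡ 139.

Baby-step giant-step with m = ceil(sqrt(232)) = 16.
Baby table (154^j mod 233 for j=0..15):
  0:1  1:154  2:183  3:222  4:170  5:84  6:121  7:227
  8:8  9:67  10:66  11:145  12:195  13:206  14:36  15:185
Giant step factor: 154^(-16) ≡ 142 (mod 233).
Scan 139·142^i mod 233 for i = 0, 1, …:
  i=0: 139   i=1: 166   i=2: 39   i=3: 179
  i=4: 21   i=5: 186   i=6: 83   i=7: 136
  i=8: 206
Match at i=8, j=13: a = 8·16 + 13 = 141.

141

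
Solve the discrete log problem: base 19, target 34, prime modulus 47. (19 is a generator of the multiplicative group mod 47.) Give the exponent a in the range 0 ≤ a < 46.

Baby-step giant-step with m = ceil(sqrt(46)) = 7.
Baby table (19^j mod 47 for j=0..6):
  0:1  1:19  2:32  3:44  4:37  5:45  6:9
Giant step factor: 19^(-7) ≡ 11 (mod 47).
Scan 34·11^i mod 47 for i = 0, 1, …:
  i=0: 34   i=1: 45
Match at i=1, j=5: a = 1·7 + 5 = 12.

12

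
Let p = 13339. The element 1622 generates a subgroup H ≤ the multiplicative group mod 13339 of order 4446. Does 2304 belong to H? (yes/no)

yes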